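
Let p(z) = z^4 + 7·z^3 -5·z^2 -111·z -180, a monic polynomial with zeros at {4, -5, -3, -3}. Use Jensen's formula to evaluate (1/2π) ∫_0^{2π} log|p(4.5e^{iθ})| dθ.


Zeros: -5, -3, -3, 4; r = 4.5.
Inside |z| < r: -3, -3, 4. Outside (|z| ≥ r): -5.
p(0) = -180, so log|p(0)| = log(180) = 5.1930.
Apply Jensen: I(r) = log|p(0)| + Σ_k log(r/|z_k|), summed over zeros inside |z| < r.
  log(r/|z_k|) for z_k = 4: log(4.5/4) = 0.1178
  log(r/|z_k|) for z_k = -3: log(4.5/3) = 0.4055
  log(r/|z_k|) for z_k = -3: log(4.5/3) = 0.4055
  Outside zeros (-5) contribute nothing to the Jensen sum.
Sum over inside zeros: 0.9287.
I(r) = log|p(0)| + (inside sum) = 5.1930 + 0.9287 = 6.1217.
Note: since some zeros are outside |z| ≤ r, the simplified n·log(r) form does NOT apply — only the inside zeros contribute.

I(r) ≈ 6.1217.


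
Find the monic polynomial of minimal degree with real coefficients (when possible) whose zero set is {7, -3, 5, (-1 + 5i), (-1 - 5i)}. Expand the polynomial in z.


The polynomial is p(z) = ∏_{α ∈ S} (z − α), where S = {7, -3, 5, (-1 + 5i), (-1 - 5i)}.
Expanding the product yields: p(z) = z^5 -7·z^4 + 7·z^3 -131·z^2 + 184·z + 2730.
Note conjugate pairs combine to real quadratics: (z − (-1+5i))(z − (-1−5i)) = z² + 2z + 26.
The resulting polynomial has degree 5 and real coefficients as required.

p(z) = z^5 -7·z^4 + 7·z^3 -131·z^2 + 184·z + 2730.


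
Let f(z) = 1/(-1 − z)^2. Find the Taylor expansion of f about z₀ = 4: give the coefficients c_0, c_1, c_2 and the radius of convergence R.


Let w = z − z₀, so z = z₀ + w.
Then -1 − z = -1 − (z₀ + w) = (-1 − z₀) − w = -5 − w.
f(z) = 1/(-5 − w)^2 = (1/(-5)^2) · (1 − w/(-5))^{−2}.
By the binomial series (1−u)^{−2} = Σ_{n≥0} C(n+1, 1) u^n for |u|<1, with u = w/(-5):
  c_n = C(n+1, 1) / (-5)^(n+2).
  c_0 = 1/(-5)^2 = 1/25.
  c_1 = 2/(-5)^3 = -2/125.
  c_2 = 3/(-5)^4 = 3/625.
The series is valid for |w/d| < 1, i.e. |z − z₀| < |d|.
Radius of convergence: R = |-1 − z₀| = |-5| = 5 (distance from z₀ to the singularity z = -1).

c_0 = 1/25, c_1 = -2/125, c_2 = 3/625; R = 5.


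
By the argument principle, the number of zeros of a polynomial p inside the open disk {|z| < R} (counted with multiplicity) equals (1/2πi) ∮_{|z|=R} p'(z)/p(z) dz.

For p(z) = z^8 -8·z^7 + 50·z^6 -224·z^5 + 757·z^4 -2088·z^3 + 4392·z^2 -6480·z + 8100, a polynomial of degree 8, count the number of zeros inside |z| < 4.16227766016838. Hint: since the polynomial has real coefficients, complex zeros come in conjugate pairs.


The zeros of p are: (0 + 3i), (0 - 3i), (0 + 3i), (0 - 3i), (1 + 3i), (1 - 3i), (3 + 1i), (3 - 1i).
Their magnitudes are: 3, 3, 3, 3, 3.162, 3.162, 3.162, 3.162.
Zeros with |z| < R = 4.16227766016838: (0 + 3i), (0 - 3i), (0 + 3i), (0 - 3i), (1 + 3i), (1 - 3i), (3 + 1i), (3 - 1i).
Count = 8.
By the argument principle, (1/2πi) ∮_{|z|=R} p'(z)/p(z) dz equals exactly this count.

Number of zeros inside |z| < 4.16227766016838: 8.


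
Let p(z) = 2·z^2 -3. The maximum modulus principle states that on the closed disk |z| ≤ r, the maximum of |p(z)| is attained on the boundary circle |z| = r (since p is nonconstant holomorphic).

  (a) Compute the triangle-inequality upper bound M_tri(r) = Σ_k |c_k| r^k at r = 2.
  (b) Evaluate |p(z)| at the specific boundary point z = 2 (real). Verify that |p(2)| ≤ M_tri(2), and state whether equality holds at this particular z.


Coefficients: c_0 = -3, c_1 = 0, c_2 = 2. Radius r = 2.
Part (a). Triangle bound: M_tri(r) = Σ_k |c_k| r^k
  = |-3|·2^0 + |0|·2^1 + |2|·2^2
  = 3 + 0 + 8 = 11.
This bounds M(r) := max_{|z|=r} |p(z)| from above; equality holds iff all terms c_k z^k can be made to align in phase at a single z on |z|=r.
Part (b). At z = 2 (real, on the circle |z| = r):
  p(2) = (-3)·2^0 + (0)·2^1 + (2)·2^2 = 5.
  |p(2)| = 5.
Check: |p(2)| = 5 ≤ 11 = M_tri(2). ✓ Equality does not hold at z = 2 (the coefficients have mixed signs, so the terms do not all align in phase there).

M_tri(2) = 11; |p(2)| = 5; equality at z=2: no.


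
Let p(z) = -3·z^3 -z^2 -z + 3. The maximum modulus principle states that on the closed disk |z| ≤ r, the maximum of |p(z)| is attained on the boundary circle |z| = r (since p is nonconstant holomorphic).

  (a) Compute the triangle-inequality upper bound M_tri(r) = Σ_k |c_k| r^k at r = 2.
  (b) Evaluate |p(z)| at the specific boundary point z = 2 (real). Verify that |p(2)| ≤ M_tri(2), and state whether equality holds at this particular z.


Coefficients: c_0 = 3, c_1 = -1, c_2 = -1, c_3 = -3. Radius r = 2.
Part (a). Triangle bound: M_tri(r) = Σ_k |c_k| r^k
  = |3|·2^0 + |-1|·2^1 + |-1|·2^2 + |-3|·2^3
  = 3 + 2 + 4 + 24 = 33.
This bounds M(r) := max_{|z|=r} |p(z)| from above; equality holds iff all terms c_k z^k can be made to align in phase at a single z on |z|=r.
Part (b). At z = 2 (real, on the circle |z| = r):
  p(2) = (3)·2^0 + (-1)·2^1 + (-1)·2^2 + (-3)·2^3 = -27.
  |p(2)| = 27.
Check: |p(2)| = 27 ≤ 33 = M_tri(2). ✓ Equality does not hold at z = 2 (the coefficients have mixed signs, so the terms do not all align in phase there).

M_tri(2) = 33; |p(2)| = 27; equality at z=2: no.


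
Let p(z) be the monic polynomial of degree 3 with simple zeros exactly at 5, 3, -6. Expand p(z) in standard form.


The polynomial is p(z) = ∏_{α ∈ S} (z − α), where S = {5, 3, -6}.
Expanding the product yields: p(z) = z^3 -2·z^2 -33·z + 90.
The resulting polynomial has degree 3 and real coefficients as required.

p(z) = z^3 -2·z^2 -33·z + 90.


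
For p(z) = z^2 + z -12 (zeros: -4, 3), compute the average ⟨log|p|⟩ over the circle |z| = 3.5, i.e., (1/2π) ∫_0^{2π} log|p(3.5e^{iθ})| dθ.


Zeros: -4, 3; r = 3.5.
Inside |z| < r: 3. Outside (|z| ≥ r): -4.
p(0) = -12, so log|p(0)| = log(12) = 2.4849.
Apply Jensen: I(r) = log|p(0)| + Σ_k log(r/|z_k|), summed over zeros inside |z| < r.
  log(r/|z_k|) for z_k = 3: log(3.5/3) = 0.1542
  Outside zeros (-4) contribute nothing to the Jensen sum.
Sum over inside zeros: 0.1542.
I(r) = log|p(0)| + (inside sum) = 2.4849 + 0.1542 = 2.6391.
Note: since some zeros are outside |z| ≤ r, the simplified n·log(r) form does NOT apply — only the inside zeros contribute.

I(r) ≈ 2.6391.


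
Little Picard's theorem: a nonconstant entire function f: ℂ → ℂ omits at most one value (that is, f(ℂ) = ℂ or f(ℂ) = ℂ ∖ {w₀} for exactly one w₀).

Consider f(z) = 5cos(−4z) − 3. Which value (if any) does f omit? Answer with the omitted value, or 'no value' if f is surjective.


Little Picard bounds the complement of f(ℂ) to at most one point.
cos is entire and surjective onto ℂ: for every w ∈ ℂ, cos(ζ) = w has a solution ζ ∈ ℂ (e.g., via the complex inverse arccos). With ζ = −4z this gives z = ζ/(-4). Then 5·cos(−4z) takes every value in 5·ℂ = ℂ, and adding -3 is a bijection of ℂ. So f is surjective and omits no value. (Note: only on the real line is cos bounded by [−1, 1].)

Omitted value: no value.


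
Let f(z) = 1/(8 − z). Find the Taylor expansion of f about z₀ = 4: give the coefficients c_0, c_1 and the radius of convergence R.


Let w = z − z₀, so z = z₀ + w.
Then 8 − z = 8 − (z₀ + w) = (8 − z₀) − w = 4 − w.
f(z) = 1/(4 − w) = (1/(4)) · 1/(1 − w/(4)) = Σ_{n≥0} w^n / (4)^(n+1).
So c_n = 1/(4)^(n+1):
  c_0 = 1/(4)^1 = 1/4.
  c_1 = 1/(4)^2 = 1/16.
The series is valid for |w/d| < 1, i.e. |z − z₀| < |d|.
Radius of convergence: R = |8 − z₀| = |4| = 4 (distance from z₀ to the singularity z = 8).

c_0 = 1/4, c_1 = 1/16; R = 4.


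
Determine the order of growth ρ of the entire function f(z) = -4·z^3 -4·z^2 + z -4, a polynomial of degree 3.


|f(z)| ≤ Σ|c_k|·r^k = O(r^3) as r → ∞. Polynomial growth is O(e^{r^ε}) for every ε > 0 (since r^3/e^{r^ε} → 0), so ρ ≤ ε for all ε > 0, i.e. ρ = 0. Every nonconstant polynomial has order 0.
Therefore ρ = 0.

Order ρ = 0.


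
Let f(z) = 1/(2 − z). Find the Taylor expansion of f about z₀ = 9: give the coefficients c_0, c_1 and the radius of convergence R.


Let w = z − z₀, so z = z₀ + w.
Then 2 − z = 2 − (z₀ + w) = (2 − z₀) − w = -7 − w.
f(z) = 1/(-7 − w) = (1/(-7)) · 1/(1 − w/(-7)) = Σ_{n≥0} w^n / (-7)^(n+1).
So c_n = 1/(-7)^(n+1):
  c_0 = 1/(-7)^1 = -1/7.
  c_1 = 1/(-7)^2 = 1/49.
The series is valid for |w/d| < 1, i.e. |z − z₀| < |d|.
Radius of convergence: R = |2 − z₀| = |-7| = 7 (distance from z₀ to the singularity z = 2).

c_0 = -1/7, c_1 = 1/49; R = 7.


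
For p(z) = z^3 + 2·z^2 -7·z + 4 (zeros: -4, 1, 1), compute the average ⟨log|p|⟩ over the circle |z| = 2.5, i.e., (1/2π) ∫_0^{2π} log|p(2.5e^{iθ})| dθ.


Zeros: -4, 1, 1; r = 2.5.
Inside |z| < r: 1, 1. Outside (|z| ≥ r): -4.
p(0) = 4, so log|p(0)| = log(4) = 1.3863.
Apply Jensen: I(r) = log|p(0)| + Σ_k log(r/|z_k|), summed over zeros inside |z| < r.
  log(r/|z_k|) for z_k = 1: log(2.5/1) = 0.9163
  log(r/|z_k|) for z_k = 1: log(2.5/1) = 0.9163
  Outside zeros (-4) contribute nothing to the Jensen sum.
Sum over inside zeros: 1.8326.
I(r) = log|p(0)| + (inside sum) = 1.3863 + 1.8326 = 3.2189.
Note: since some zeros are outside |z| ≤ r, the simplified n·log(r) form does NOT apply — only the inside zeros contribute.

I(r) ≈ 3.2189.


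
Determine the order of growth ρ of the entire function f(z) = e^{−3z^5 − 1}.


|e^{−3z^5 − 1}| = e^{Re(-3·z^5) + -1} ≤ e^{3|z|^5 + -1} = e^{3r^5 + -1} on |z| = r, so ρ ≤ 5. Choosing z on |z|=r so that -3·z^5 is real positive (always possible by picking arg z appropriately) gives |f(z)| = e^{3r^5 + -1}, matching the bound. The additive constant -1 does not affect log log M(r) ~ 5·log r. Hence ρ = 5.
Therefore ρ = 5.

Order ρ = 5.


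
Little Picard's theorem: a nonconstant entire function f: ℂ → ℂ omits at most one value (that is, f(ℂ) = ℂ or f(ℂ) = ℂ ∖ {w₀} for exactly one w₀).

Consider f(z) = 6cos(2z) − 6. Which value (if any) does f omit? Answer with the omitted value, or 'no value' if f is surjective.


Little Picard bounds the complement of f(ℂ) to at most one point.
cos is entire and surjective onto ℂ: for every w ∈ ℂ, cos(ζ) = w has a solution ζ ∈ ℂ (e.g., via the complex inverse arccos). With ζ = 2z this gives z = ζ/(2). Then 6·cos(2z) takes every value in 6·ℂ = ℂ, and adding -6 is a bijection of ℂ. So f is surjective and omits no value. (Note: only on the real line is cos bounded by [−1, 1].)

Omitted value: no value.


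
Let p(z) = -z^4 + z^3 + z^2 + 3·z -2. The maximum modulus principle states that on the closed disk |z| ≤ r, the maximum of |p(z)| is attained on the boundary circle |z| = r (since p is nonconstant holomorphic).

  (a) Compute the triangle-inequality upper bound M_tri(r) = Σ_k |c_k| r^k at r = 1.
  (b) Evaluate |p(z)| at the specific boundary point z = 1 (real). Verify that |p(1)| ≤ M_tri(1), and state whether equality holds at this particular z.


Coefficients: c_0 = -2, c_1 = 3, c_2 = 1, c_3 = 1, c_4 = -1. Radius r = 1.
Part (a). Triangle bound: M_tri(r) = Σ_k |c_k| r^k
  = |-2|·1^0 + |3|·1^1 + |1|·1^2 + |1|·1^3 + |-1|·1^4
  = 2 + 3 + 1 + 1 + 1 = 8.
This bounds M(r) := max_{|z|=r} |p(z)| from above; equality holds iff all terms c_k z^k can be made to align in phase at a single z on |z|=r.
Part (b). At z = 1 (real, on the circle |z| = r):
  p(1) = (-2)·1^0 + (3)·1^1 + (1)·1^2 + (1)·1^3 + (-1)·1^4 = 2.
  |p(1)| = 2.
Check: |p(1)| = 2 ≤ 8 = M_tri(1). ✓ Equality does not hold at z = 1 (the coefficients have mixed signs, so the terms do not all align in phase there).

M_tri(1) = 8; |p(1)| = 2; equality at z=1: no.


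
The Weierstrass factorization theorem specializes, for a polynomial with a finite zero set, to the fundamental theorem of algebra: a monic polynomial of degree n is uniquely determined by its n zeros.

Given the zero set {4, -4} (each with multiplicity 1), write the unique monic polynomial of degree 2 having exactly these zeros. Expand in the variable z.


The polynomial is p(z) = ∏_{α ∈ S} (z − α), where S = {4, -4}.
Expanding the product yields: p(z) = z^2 -16.
The resulting polynomial has degree 2 and real coefficients as required.

p(z) = z^2 -16.


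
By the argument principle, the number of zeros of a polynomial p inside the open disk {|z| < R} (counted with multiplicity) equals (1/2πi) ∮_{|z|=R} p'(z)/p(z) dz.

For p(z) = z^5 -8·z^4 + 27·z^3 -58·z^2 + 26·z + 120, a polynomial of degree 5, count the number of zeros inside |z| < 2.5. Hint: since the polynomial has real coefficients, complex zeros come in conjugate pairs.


The zeros of p are: (1 + 3i), (1 - 3i), 3, 4, -1.
Their magnitudes are: 3.162, 3.162, 3, 4, 1.
Zeros with |z| < R = 2.5: -1.
Count = 1.
By the argument principle, (1/2πi) ∮_{|z|=R} p'(z)/p(z) dz equals exactly this count.

Number of zeros inside |z| < 2.5: 1.


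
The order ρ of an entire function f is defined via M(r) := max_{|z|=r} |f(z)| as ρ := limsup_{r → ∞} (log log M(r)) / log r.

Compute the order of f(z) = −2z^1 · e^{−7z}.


M(r) = max_{|z|=r} |-2|·|z|^1·|e^{−7z}| = 2·r^1 · e^{7r^1} (the factors attain their maxima compatibly on |z|=r). Then log M(r) = log 2 + 1·log r + 7r^1, dominated by the last term, so log log M(r) ~ 1·log r. The polynomial factor -2z^1 contributes only a log r term and does not affect the order. ρ = 1.
Therefore ρ = 1.

Order ρ = 1.


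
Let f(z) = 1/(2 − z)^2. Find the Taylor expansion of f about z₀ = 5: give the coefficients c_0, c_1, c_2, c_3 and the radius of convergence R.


Let w = z − z₀, so z = z₀ + w.
Then 2 − z = 2 − (z₀ + w) = (2 − z₀) − w = -3 − w.
f(z) = 1/(-3 − w)^2 = (1/(-3)^2) · (1 − w/(-3))^{−2}.
By the binomial series (1−u)^{−2} = Σ_{n≥0} C(n+1, 1) u^n for |u|<1, with u = w/(-3):
  c_n = C(n+1, 1) / (-3)^(n+2).
  c_0 = 1/(-3)^2 = 1/9.
  c_1 = 2/(-3)^3 = -2/27.
  c_2 = 3/(-3)^4 = 1/27.
  c_3 = 4/(-3)^5 = -4/243.
The series is valid for |w/d| < 1, i.e. |z − z₀| < |d|.
Radius of convergence: R = |2 − z₀| = |-3| = 3 (distance from z₀ to the singularity z = 2).

c_0 = 1/9, c_1 = -2/27, c_2 = 1/27, c_3 = -4/243; R = 3.


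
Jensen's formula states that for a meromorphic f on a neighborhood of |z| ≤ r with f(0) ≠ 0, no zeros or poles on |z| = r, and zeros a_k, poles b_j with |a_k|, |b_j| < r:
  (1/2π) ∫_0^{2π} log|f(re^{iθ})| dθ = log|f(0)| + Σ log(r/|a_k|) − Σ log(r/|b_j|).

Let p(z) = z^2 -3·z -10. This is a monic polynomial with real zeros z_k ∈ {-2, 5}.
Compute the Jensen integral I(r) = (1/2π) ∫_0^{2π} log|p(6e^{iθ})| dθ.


Zeros: -2, 5; r = 6.
Inside |z| < r: -2, 5. Outside (|z| ≥ r): ∅.
p(0) = -10, so log|p(0)| = log(10) = 2.3026.
Apply Jensen: I(r) = log|p(0)| + Σ_k log(r/|z_k|), summed over zeros inside |z| < r.
  log(r/|z_k|) for z_k = -2: log(6/2) = 1.0986
  log(r/|z_k|) for z_k = 5: log(6/5) = 0.1823
Sum over inside zeros: 1.2809.
I(r) = log|p(0)| + (inside sum) = 2.3026 + 1.2809 = 3.5835.
Closed form (all zeros inside, monic): I(r) = n·log(r) = 2·log(6) = 3.5835. ✓

I(r) ≈ 3.5835.


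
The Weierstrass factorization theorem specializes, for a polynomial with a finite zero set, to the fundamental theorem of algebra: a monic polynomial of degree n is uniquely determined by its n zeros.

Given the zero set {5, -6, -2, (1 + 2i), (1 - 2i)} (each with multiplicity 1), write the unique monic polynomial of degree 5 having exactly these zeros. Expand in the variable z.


The polynomial is p(z) = ∏_{α ∈ S} (z − α), where S = {5, -6, -2, (1 + 2i), (1 - 2i)}.
Expanding the product yields: p(z) = z^5 + z^4 -29·z^3 + 11·z^2 -20·z -300.
Note conjugate pairs combine to real quadratics: (z − (1+2i))(z − (1−2i)) = z² − 2z + 5.
The resulting polynomial has degree 5 and real coefficients as required.

p(z) = z^5 + z^4 -29·z^3 + 11·z^2 -20·z -300.


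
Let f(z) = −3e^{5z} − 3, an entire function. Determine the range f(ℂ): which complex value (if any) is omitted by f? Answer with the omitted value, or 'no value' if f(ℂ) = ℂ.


Little Picard bounds the complement of f(ℂ) to at most one point.
e^{5z} is never zero on ℂ, so -3·e^{5z} takes every value in ℂ ∖ {0}. Adding -3 shifts the range to ℂ ∖ {-3}. Thus f omits exactly the value -3.

Omitted value: -3.


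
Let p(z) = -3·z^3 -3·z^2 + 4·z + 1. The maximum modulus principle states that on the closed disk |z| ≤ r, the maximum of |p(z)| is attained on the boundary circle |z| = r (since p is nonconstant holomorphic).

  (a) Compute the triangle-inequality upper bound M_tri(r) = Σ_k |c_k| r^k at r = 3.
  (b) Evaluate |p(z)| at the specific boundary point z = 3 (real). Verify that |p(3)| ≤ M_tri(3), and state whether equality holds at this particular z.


Coefficients: c_0 = 1, c_1 = 4, c_2 = -3, c_3 = -3. Radius r = 3.
Part (a). Triangle bound: M_tri(r) = Σ_k |c_k| r^k
  = |1|·3^0 + |4|·3^1 + |-3|·3^2 + |-3|·3^3
  = 1 + 12 + 27 + 81 = 121.
This bounds M(r) := max_{|z|=r} |p(z)| from above; equality holds iff all terms c_k z^k can be made to align in phase at a single z on |z|=r.
Part (b). At z = 3 (real, on the circle |z| = r):
  p(3) = (1)·3^0 + (4)·3^1 + (-3)·3^2 + (-3)·3^3 = -95.
  |p(3)| = 95.
Check: |p(3)| = 95 ≤ 121 = M_tri(3). ✓ Equality does not hold at z = 3 (the coefficients have mixed signs, so the terms do not all align in phase there).

M_tri(3) = 121; |p(3)| = 95; equality at z=3: no.


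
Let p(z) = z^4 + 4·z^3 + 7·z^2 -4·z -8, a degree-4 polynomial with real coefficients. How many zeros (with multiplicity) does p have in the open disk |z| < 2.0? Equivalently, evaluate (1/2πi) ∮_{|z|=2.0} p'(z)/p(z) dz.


The zeros of p are: 1, (-2 + 2i), (-2 - 2i), -1.
Their magnitudes are: 1, 2.828, 2.828, 1.
Zeros with |z| < R = 2.0: 1, -1.
Count = 2.
By the argument principle, (1/2πi) ∮_{|z|=R} p'(z)/p(z) dz equals exactly this count.

Number of zeros inside |z| < 2.0: 2.


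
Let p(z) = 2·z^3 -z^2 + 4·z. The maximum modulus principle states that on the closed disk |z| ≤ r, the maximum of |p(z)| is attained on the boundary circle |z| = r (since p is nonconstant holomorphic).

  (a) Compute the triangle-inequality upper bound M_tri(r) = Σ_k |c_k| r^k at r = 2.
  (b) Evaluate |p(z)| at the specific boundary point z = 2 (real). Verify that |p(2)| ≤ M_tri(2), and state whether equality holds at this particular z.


Coefficients: c_0 = 0, c_1 = 4, c_2 = -1, c_3 = 2. Radius r = 2.
Part (a). Triangle bound: M_tri(r) = Σ_k |c_k| r^k
  = |0|·2^0 + |4|·2^1 + |-1|·2^2 + |2|·2^3
  = 0 + 8 + 4 + 16 = 28.
This bounds M(r) := max_{|z|=r} |p(z)| from above; equality holds iff all terms c_k z^k can be made to align in phase at a single z on |z|=r.
Part (b). At z = 2 (real, on the circle |z| = r):
  p(2) = (0)·2^0 + (4)·2^1 + (-1)·2^2 + (2)·2^3 = 20.
  |p(2)| = 20.
Check: |p(2)| = 20 ≤ 28 = M_tri(2). ✓ Equality does not hold at z = 2 (the coefficients have mixed signs, so the terms do not all align in phase there).

M_tri(2) = 28; |p(2)| = 20; equality at z=2: no.


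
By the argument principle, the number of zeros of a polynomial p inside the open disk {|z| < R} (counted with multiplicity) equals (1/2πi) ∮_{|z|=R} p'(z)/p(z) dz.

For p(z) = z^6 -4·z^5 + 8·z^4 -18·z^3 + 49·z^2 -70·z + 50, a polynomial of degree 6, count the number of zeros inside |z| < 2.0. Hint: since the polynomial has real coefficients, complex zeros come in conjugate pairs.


The zeros of p are: (-1 + 2i), (-1 - 2i), (1 + 1i), (1 - 1i), (2 + 1i), (2 - 1i).
Their magnitudes are: 2.236, 2.236, 1.414, 1.414, 2.236, 2.236.
Zeros with |z| < R = 2.0: (1 + 1i), (1 - 1i).
Count = 2.
By the argument principle, (1/2πi) ∮_{|z|=R} p'(z)/p(z) dz equals exactly this count.

Number of zeros inside |z| < 2.0: 2.


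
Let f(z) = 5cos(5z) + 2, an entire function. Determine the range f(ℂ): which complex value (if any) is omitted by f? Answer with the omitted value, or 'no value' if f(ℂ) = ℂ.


Little Picard bounds the complement of f(ℂ) to at most one point.
cos is entire and surjective onto ℂ: for every w ∈ ℂ, cos(ζ) = w has a solution ζ ∈ ℂ (e.g., via the complex inverse arccos). With ζ = 5z this gives z = ζ/(5). Then 5·cos(5z) takes every value in 5·ℂ = ℂ, and adding 2 is a bijection of ℂ. So f is surjective and omits no value. (Note: only on the real line is cos bounded by [−1, 1].)

Omitted value: no value.


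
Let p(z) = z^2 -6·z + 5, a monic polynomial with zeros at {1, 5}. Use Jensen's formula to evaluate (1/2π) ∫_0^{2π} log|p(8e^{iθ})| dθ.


Zeros: 1, 5; r = 8.
Inside |z| < r: 1, 5. Outside (|z| ≥ r): ∅.
p(0) = 5, so log|p(0)| = log(5) = 1.6094.
Apply Jensen: I(r) = log|p(0)| + Σ_k log(r/|z_k|), summed over zeros inside |z| < r.
  log(r/|z_k|) for z_k = 1: log(8/1) = 2.0794
  log(r/|z_k|) for z_k = 5: log(8/5) = 0.4700
Sum over inside zeros: 2.5494.
I(r) = log|p(0)| + (inside sum) = 1.6094 + 2.5494 = 4.1589.
Closed form (all zeros inside, monic): I(r) = n·log(r) = 2·log(8) = 4.1589. ✓

I(r) ≈ 4.1589.


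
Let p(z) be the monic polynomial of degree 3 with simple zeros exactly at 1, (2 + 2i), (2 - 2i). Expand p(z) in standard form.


The polynomial is p(z) = ∏_{α ∈ S} (z − α), where S = {1, (2 + 2i), (2 - 2i)}.
Expanding the product yields: p(z) = z^3 -5·z^2 + 12·z -8.
Note conjugate pairs combine to real quadratics: (z − (2+2i))(z − (2−2i)) = z² − 4z + 8.
The resulting polynomial has degree 3 and real coefficients as required.

p(z) = z^3 -5·z^2 + 12·z -8.


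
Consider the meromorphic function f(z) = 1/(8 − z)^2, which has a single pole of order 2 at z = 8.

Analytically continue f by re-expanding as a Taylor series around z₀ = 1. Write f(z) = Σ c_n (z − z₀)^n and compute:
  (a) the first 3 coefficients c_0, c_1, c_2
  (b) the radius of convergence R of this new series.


Let w = z − z₀, so z = z₀ + w.
Then 8 − z = 8 − (z₀ + w) = (8 − z₀) − w = 7 − w.
f(z) = 1/(7 − w)^2 = (1/(7)^2) · (1 − w/(7))^{−2}.
By the binomial series (1−u)^{−2} = Σ_{n≥0} C(n+1, 1) u^n for |u|<1, with u = w/(7):
  c_n = C(n+1, 1) / (7)^(n+2).
  c_0 = 1/(7)^2 = 1/49.
  c_1 = 2/(7)^3 = 2/343.
  c_2 = 3/(7)^4 = 3/2401.
The series is valid for |w/d| < 1, i.e. |z − z₀| < |d|.
Radius of convergence: R = |8 − z₀| = |7| = 7 (distance from z₀ to the singularity z = 8).

c_0 = 1/49, c_1 = 2/343, c_2 = 3/2401; R = 7.


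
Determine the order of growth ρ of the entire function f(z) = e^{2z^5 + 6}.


|e^{2z^5 + 6}| = e^{Re(2·z^5) + 6} ≤ e^{2|z|^5 + 6} = e^{2r^5 + 6} on |z| = r, so ρ ≤ 5. Choosing z on |z|=r so that 2·z^5 is real positive (always possible by picking arg z appropriately) gives |f(z)| = e^{2r^5 + 6}, matching the bound. The additive constant 6 does not affect log log M(r) ~ 5·log r. Hence ρ = 5.
Therefore ρ = 5.

Order ρ = 5.


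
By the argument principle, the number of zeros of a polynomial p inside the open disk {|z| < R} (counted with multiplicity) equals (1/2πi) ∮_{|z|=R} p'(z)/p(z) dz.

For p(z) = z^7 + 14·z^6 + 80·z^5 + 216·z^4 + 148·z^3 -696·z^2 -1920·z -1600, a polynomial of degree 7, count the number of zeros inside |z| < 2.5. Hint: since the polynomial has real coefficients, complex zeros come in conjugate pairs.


The zeros of p are: (-3 + 1i), (-3 - 1i), (-2 + 2i), (-2 - 2i), (-3 + 1i), (-3 - 1i), 2.
Their magnitudes are: 3.162, 3.162, 2.828, 2.828, 3.162, 3.162, 2.
Zeros with |z| < R = 2.5: 2.
Count = 1.
By the argument principle, (1/2πi) ∮_{|z|=R} p'(z)/p(z) dz equals exactly this count.

Number of zeros inside |z| < 2.5: 1.


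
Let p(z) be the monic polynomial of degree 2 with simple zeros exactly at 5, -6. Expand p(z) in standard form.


The polynomial is p(z) = ∏_{α ∈ S} (z − α), where S = {5, -6}.
Expanding the product yields: p(z) = z^2 + z -30.
The resulting polynomial has degree 2 and real coefficients as required.

p(z) = z^2 + z -30.


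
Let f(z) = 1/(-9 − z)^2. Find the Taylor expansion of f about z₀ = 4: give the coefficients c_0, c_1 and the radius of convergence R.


Let w = z − z₀, so z = z₀ + w.
Then -9 − z = -9 − (z₀ + w) = (-9 − z₀) − w = -13 − w.
f(z) = 1/(-13 − w)^2 = (1/(-13)^2) · (1 − w/(-13))^{−2}.
By the binomial series (1−u)^{−2} = Σ_{n≥0} C(n+1, 1) u^n for |u|<1, with u = w/(-13):
  c_n = C(n+1, 1) / (-13)^(n+2).
  c_0 = 1/(-13)^2 = 1/169.
  c_1 = 2/(-13)^3 = -2/2197.
The series is valid for |w/d| < 1, i.e. |z − z₀| < |d|.
Radius of convergence: R = |-9 − z₀| = |-13| = 13 (distance from z₀ to the singularity z = -9).

c_0 = 1/169, c_1 = -2/2197; R = 13.


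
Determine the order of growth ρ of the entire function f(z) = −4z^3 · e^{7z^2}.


M(r) = max_{|z|=r} |-4|·|z|^3·|e^{7z^2}| = 4·r^3 · e^{7r^2} (the factors attain their maxima compatibly on |z|=r). Then log M(r) = log 4 + 3·log r + 7r^2, dominated by the last term, so log log M(r) ~ 2·log r. The polynomial factor -4z^3 contributes only a log r term and does not affect the order. ρ = 2.
Therefore ρ = 2.

Order ρ = 2.


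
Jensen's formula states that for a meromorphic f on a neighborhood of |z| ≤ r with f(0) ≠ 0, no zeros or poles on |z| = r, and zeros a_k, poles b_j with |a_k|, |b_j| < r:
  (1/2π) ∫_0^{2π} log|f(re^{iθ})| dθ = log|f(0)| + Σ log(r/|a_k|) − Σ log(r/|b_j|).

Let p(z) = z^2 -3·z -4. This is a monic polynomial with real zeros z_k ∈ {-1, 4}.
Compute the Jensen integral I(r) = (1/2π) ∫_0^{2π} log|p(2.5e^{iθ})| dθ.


Zeros: -1, 4; r = 2.5.
Inside |z| < r: -1. Outside (|z| ≥ r): 4.
p(0) = -4, so log|p(0)| = log(4) = 1.3863.
Apply Jensen: I(r) = log|p(0)| + Σ_k log(r/|z_k|), summed over zeros inside |z| < r.
  log(r/|z_k|) for z_k = -1: log(2.5/1) = 0.9163
  Outside zeros (4) contribute nothing to the Jensen sum.
Sum over inside zeros: 0.9163.
I(r) = log|p(0)| + (inside sum) = 1.3863 + 0.9163 = 2.3026.
Note: since some zeros are outside |z| ≤ r, the simplified n·log(r) form does NOT apply — only the inside zeros contribute.

I(r) ≈ 2.3026.


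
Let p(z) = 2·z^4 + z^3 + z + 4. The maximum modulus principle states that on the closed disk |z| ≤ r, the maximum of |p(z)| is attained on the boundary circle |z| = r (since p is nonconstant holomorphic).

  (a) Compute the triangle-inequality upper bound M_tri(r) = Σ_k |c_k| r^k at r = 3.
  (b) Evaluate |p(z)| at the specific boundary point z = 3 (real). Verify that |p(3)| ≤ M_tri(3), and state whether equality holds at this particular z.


Coefficients: c_0 = 4, c_1 = 1, c_2 = 0, c_3 = 1, c_4 = 2. Radius r = 3.
Part (a). Triangle bound: M_tri(r) = Σ_k |c_k| r^k
  = |4|·3^0 + |1|·3^1 + |0|·3^2 + |1|·3^3 + |2|·3^4
  = 4 + 3 + 0 + 27 + 162 = 196.
This bounds M(r) := max_{|z|=r} |p(z)| from above; equality holds iff all terms c_k z^k can be made to align in phase at a single z on |z|=r.
Part (b). At z = 3 (real, on the circle |z| = r):
  p(3) = (4)·3^0 + (1)·3^1 + (0)·3^2 + (1)·3^3 + (2)·3^4 = 196.
  |p(3)| = 196.
Since all nonzero coefficients share the same sign, |p(3)| = 196 = M_tri(3); the triangle bound is attained at z = 3, so in fact M(r) = 196.

M_tri(3) = 196; |p(3)| = 196; equality at z=3: yes.


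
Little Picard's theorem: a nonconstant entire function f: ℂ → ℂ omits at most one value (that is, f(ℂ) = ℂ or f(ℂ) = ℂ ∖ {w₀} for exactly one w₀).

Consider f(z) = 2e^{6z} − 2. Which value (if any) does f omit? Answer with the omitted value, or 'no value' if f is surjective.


Little Picard bounds the complement of f(ℂ) to at most one point.
e^{6z} is never zero on ℂ, so 2·e^{6z} takes every value in ℂ ∖ {0}. Adding -2 shifts the range to ℂ ∖ {-2}. Thus f omits exactly the value -2.

Omitted value: -2.


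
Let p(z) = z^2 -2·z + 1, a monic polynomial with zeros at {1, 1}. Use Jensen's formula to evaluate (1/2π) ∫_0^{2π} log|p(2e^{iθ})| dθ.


Zeros: 1, 1; r = 2.
Inside |z| < r: 1, 1. Outside (|z| ≥ r): ∅.
p(0) = 1, so log|p(0)| = log(1) = 0.0000.
Apply Jensen: I(r) = log|p(0)| + Σ_k log(r/|z_k|), summed over zeros inside |z| < r.
  log(r/|z_k|) for z_k = 1: log(2/1) = 0.6931
  log(r/|z_k|) for z_k = 1: log(2/1) = 0.6931
Sum over inside zeros: 1.3863.
I(r) = log|p(0)| + (inside sum) = 0.0000 + 1.3863 = 1.3863.
Closed form (all zeros inside, monic): I(r) = n·log(r) = 2·log(2) = 1.3863. ✓

I(r) ≈ 1.3863.


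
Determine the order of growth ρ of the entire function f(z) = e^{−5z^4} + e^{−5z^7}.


Each summand is entire of order 4 and 7 respectively (as in the single-exponential case). The order of a sum is at most the max of the orders, so ρ ≤ 7. For the lower bound: on |z|=r choose arg z so that -5z^7 is real positive; then |e^{-5z^7}| = e^{5r^7} while |e^{-5z^4}| ≤ e^{5r^4} = o(e^{5r^7}). So |f| ≥ e^{5r^7}(1 − o(1)) and ρ ≥ 7. Hence ρ = max(4, 7) = 7.
Therefore ρ = 7.

Order ρ = 7.


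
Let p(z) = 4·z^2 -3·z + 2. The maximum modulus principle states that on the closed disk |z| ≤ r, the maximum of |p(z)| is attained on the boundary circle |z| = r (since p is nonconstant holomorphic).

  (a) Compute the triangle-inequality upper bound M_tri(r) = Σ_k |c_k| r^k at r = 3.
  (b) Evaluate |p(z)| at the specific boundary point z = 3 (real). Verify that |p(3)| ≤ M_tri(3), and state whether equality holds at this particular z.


Coefficients: c_0 = 2, c_1 = -3, c_2 = 4. Radius r = 3.
Part (a). Triangle bound: M_tri(r) = Σ_k |c_k| r^k
  = |2|·3^0 + |-3|·3^1 + |4|·3^2
  = 2 + 9 + 36 = 47.
This bounds M(r) := max_{|z|=r} |p(z)| from above; equality holds iff all terms c_k z^k can be made to align in phase at a single z on |z|=r.
Part (b). At z = 3 (real, on the circle |z| = r):
  p(3) = (2)·3^0 + (-3)·3^1 + (4)·3^2 = 29.
  |p(3)| = 29.
Check: |p(3)| = 29 ≤ 47 = M_tri(3). ✓ Equality does not hold at z = 3 (the coefficients have mixed signs, so the terms do not all align in phase there).

M_tri(3) = 47; |p(3)| = 29; equality at z=3: no.


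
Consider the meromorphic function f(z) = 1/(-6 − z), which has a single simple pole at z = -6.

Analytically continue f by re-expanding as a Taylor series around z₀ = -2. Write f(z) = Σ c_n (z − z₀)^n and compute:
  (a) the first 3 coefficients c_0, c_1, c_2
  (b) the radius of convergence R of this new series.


Let w = z − z₀, so z = z₀ + w.
Then -6 − z = -6 − (z₀ + w) = (-6 − z₀) − w = -4 − w.
f(z) = 1/(-4 − w) = (1/(-4)) · 1/(1 − w/(-4)) = Σ_{n≥0} w^n / (-4)^(n+1).
So c_n = 1/(-4)^(n+1):
  c_0 = 1/(-4)^1 = -1/4.
  c_1 = 1/(-4)^2 = 1/16.
  c_2 = 1/(-4)^3 = -1/64.
The series is valid for |w/d| < 1, i.e. |z − z₀| < |d|.
Radius of convergence: R = |-6 − z₀| = |-4| = 4 (distance from z₀ to the singularity z = -6).

c_0 = -1/4, c_1 = 1/16, c_2 = -1/64; R = 4.


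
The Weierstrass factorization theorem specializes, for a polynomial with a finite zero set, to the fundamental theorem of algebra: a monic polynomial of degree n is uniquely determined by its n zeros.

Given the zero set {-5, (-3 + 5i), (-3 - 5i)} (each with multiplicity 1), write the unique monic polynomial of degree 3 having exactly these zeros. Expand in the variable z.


The polynomial is p(z) = ∏_{α ∈ S} (z − α), where S = {-5, (-3 + 5i), (-3 - 5i)}.
Expanding the product yields: p(z) = z^3 + 11·z^2 + 64·z + 170.
Note conjugate pairs combine to real quadratics: (z − (-3+5i))(z − (-3−5i)) = z² + 6z + 34.
The resulting polynomial has degree 3 and real coefficients as required.

p(z) = z^3 + 11·z^2 + 64·z + 170.


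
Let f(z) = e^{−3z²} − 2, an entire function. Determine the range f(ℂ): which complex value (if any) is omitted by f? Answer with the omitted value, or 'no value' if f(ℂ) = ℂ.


Little Picard bounds the complement of f(ℂ) to at most one point.
The exponent g(z) = −3z² is a nonconstant polynomial, hence surjective onto ℂ. So e^{g(z)} takes every value in {e^w : w ∈ ℂ} = ℂ ∖ {0}. Adding -2 shifts the range to ℂ ∖ {-2}. f omits exactly -2.

Omitted value: -2.


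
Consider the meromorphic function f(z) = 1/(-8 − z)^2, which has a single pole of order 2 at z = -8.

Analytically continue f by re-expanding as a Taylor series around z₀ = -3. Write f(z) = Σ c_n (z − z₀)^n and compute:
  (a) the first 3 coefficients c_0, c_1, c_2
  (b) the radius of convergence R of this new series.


Let w = z − z₀, so z = z₀ + w.
Then -8 − z = -8 − (z₀ + w) = (-8 − z₀) − w = -5 − w.
f(z) = 1/(-5 − w)^2 = (1/(-5)^2) · (1 − w/(-5))^{−2}.
By the binomial series (1−u)^{−2} = Σ_{n≥0} C(n+1, 1) u^n for |u|<1, with u = w/(-5):
  c_n = C(n+1, 1) / (-5)^(n+2).
  c_0 = 1/(-5)^2 = 1/25.
  c_1 = 2/(-5)^3 = -2/125.
  c_2 = 3/(-5)^4 = 3/625.
The series is valid for |w/d| < 1, i.e. |z − z₀| < |d|.
Radius of convergence: R = |-8 − z₀| = |-5| = 5 (distance from z₀ to the singularity z = -8).

c_0 = 1/25, c_1 = -2/125, c_2 = 3/625; R = 5.


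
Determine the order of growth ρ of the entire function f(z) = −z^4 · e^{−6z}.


M(r) = max_{|z|=r} |-1|·|z|^4·|e^{−6z}| = 1·r^4 · e^{6r^1} (the factors attain their maxima compatibly on |z|=r). Then log M(r) = log 1 + 4·log r + 6r^1, dominated by the last term, so log log M(r) ~ 1·log r. The polynomial factor -1z^4 contributes only a log r term and does not affect the order. ρ = 1.
Therefore ρ = 1.

Order ρ = 1.


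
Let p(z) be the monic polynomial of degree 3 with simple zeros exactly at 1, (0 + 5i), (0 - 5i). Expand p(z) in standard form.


The polynomial is p(z) = ∏_{α ∈ S} (z − α), where S = {1, (0 + 5i), (0 - 5i)}.
Expanding the product yields: p(z) = z^3 -z^2 + 25·z -25.
Note conjugate pairs combine to real quadratics: (z − (0+5i))(z − (0−5i)) = z² + 25.
The resulting polynomial has degree 3 and real coefficients as required.

p(z) = z^3 -z^2 + 25·z -25.


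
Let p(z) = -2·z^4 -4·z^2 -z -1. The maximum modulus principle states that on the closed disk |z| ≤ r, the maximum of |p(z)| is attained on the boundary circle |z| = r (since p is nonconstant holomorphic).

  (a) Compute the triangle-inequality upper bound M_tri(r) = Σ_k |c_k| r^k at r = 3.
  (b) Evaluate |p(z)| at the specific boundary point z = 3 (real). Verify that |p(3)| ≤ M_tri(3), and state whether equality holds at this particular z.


Coefficients: c_0 = -1, c_1 = -1, c_2 = -4, c_3 = 0, c_4 = -2. Radius r = 3.
Part (a). Triangle bound: M_tri(r) = Σ_k |c_k| r^k
  = |-1|·3^0 + |-1|·3^1 + |-4|·3^2 + |0|·3^3 + |-2|·3^4
  = 1 + 3 + 36 + 0 + 162 = 202.
This bounds M(r) := max_{|z|=r} |p(z)| from above; equality holds iff all terms c_k z^k can be made to align in phase at a single z on |z|=r.
Part (b). At z = 3 (real, on the circle |z| = r):
  p(3) = (-1)·3^0 + (-1)·3^1 + (-4)·3^2 + (0)·3^3 + (-2)·3^4 = -202.
  |p(3)| = 202.
Since all nonzero coefficients share the same sign, |p(3)| = 202 = M_tri(3); the triangle bound is attained at z = 3, so in fact M(r) = 202.

M_tri(3) = 202; |p(3)| = 202; equality at z=3: yes.


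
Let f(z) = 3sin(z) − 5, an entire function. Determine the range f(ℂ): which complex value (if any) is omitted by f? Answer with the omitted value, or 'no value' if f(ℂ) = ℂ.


Little Picard bounds the complement of f(ℂ) to at most one point.
sin is entire and surjective onto ℂ: for every w ∈ ℂ, sin(ζ) = w has a solution ζ ∈ ℂ (e.g., via the complex inverse arcsin). With ζ = z this gives z = ζ/(1). Then 3·sin(z) takes every value in 3·ℂ = ℂ, and adding -5 is a bijection of ℂ. So f is surjective and omits no value. (Note: only on the real line is sin bounded by [−1, 1].)

Omitted value: no value.


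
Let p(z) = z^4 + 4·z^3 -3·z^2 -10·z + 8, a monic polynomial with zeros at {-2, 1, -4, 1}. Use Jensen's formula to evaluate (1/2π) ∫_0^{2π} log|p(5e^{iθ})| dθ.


Zeros: -4, -2, 1, 1; r = 5.
Inside |z| < r: -4, -2, 1, 1. Outside (|z| ≥ r): ∅.
p(0) = 8, so log|p(0)| = log(8) = 2.0794.
Apply Jensen: I(r) = log|p(0)| + Σ_k log(r/|z_k|), summed over zeros inside |z| < r.
  log(r/|z_k|) for z_k = -2: log(5/2) = 0.9163
  log(r/|z_k|) for z_k = 1: log(5/1) = 1.6094
  log(r/|z_k|) for z_k = -4: log(5/4) = 0.2231
  log(r/|z_k|) for z_k = 1: log(5/1) = 1.6094
Sum over inside zeros: 4.3583.
I(r) = log|p(0)| + (inside sum) = 2.0794 + 4.3583 = 6.4378.
Closed form (all zeros inside, monic): I(r) = n·log(r) = 4·log(5) = 6.4378. ✓

I(r) ≈ 6.4378.


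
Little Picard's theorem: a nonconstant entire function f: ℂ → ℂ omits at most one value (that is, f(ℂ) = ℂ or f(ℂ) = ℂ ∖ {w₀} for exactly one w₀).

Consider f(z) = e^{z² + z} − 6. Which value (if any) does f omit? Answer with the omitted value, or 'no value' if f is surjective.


Little Picard bounds the complement of f(ℂ) to at most one point.
The exponent g(z) = z² + z is a nonconstant polynomial, hence surjective onto ℂ. So e^{g(z)} takes every value in {e^w : w ∈ ℂ} = ℂ ∖ {0}. Adding -6 shifts the range to ℂ ∖ {-6}. f omits exactly -6.

Omitted value: -6.


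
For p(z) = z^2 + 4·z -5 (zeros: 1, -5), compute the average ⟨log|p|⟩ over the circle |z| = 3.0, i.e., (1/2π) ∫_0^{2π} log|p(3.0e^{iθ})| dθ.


Zeros: -5, 1; r = 3.0.
Inside |z| < r: 1. Outside (|z| ≥ r): -5.
p(0) = -5, so log|p(0)| = log(5) = 1.6094.
Apply Jensen: I(r) = log|p(0)| + Σ_k log(r/|z_k|), summed over zeros inside |z| < r.
  log(r/|z_k|) for z_k = 1: log(3.0/1) = 1.0986
  Outside zeros (-5) contribute nothing to the Jensen sum.
Sum over inside zeros: 1.0986.
I(r) = log|p(0)| + (inside sum) = 1.6094 + 1.0986 = 2.7081.
Note: since some zeros are outside |z| ≤ r, the simplified n·log(r) form does NOT apply — only the inside zeros contribute.

I(r) ≈ 2.7081.


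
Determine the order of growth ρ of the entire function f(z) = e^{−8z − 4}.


|e^{−8z − 4}| = e^{Re(-8·z) + -4} ≤ e^{8|z|^1 + -4} = e^{8r^1 + -4} on |z| = r, so ρ ≤ 1. Choosing z on |z|=r so that -8·z is real positive (always possible by picking arg z appropriately) gives |f(z)| = e^{8r^1 + -4}, matching the bound. The additive constant -4 does not affect log log M(r) ~ 1·log r. Hence ρ = 1.
Therefore ρ = 1.

Order ρ = 1.


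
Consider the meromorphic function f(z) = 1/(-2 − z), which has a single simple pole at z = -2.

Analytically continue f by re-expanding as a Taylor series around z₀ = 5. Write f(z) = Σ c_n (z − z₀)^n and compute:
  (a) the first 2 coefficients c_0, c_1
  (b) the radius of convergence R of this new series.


Let w = z − z₀, so z = z₀ + w.
Then -2 − z = -2 − (z₀ + w) = (-2 − z₀) − w = -7 − w.
f(z) = 1/(-7 − w) = (1/(-7)) · 1/(1 − w/(-7)) = Σ_{n≥0} w^n / (-7)^(n+1).
So c_n = 1/(-7)^(n+1):
  c_0 = 1/(-7)^1 = -1/7.
  c_1 = 1/(-7)^2 = 1/49.
The series is valid for |w/d| < 1, i.e. |z − z₀| < |d|.
Radius of convergence: R = |-2 − z₀| = |-7| = 7 (distance from z₀ to the singularity z = -2).

c_0 = -1/7, c_1 = 1/49; R = 7.


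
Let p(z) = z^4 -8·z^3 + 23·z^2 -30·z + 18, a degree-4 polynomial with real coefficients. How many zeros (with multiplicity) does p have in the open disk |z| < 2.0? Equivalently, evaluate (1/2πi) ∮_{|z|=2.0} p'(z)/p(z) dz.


The zeros of p are: 3, (1 + 1i), (1 - 1i), 3.
Their magnitudes are: 3, 1.414, 1.414, 3.
Zeros with |z| < R = 2.0: (1 + 1i), (1 - 1i).
Count = 2.
By the argument principle, (1/2πi) ∮_{|z|=R} p'(z)/p(z) dz equals exactly this count.

Number of zeros inside |z| < 2.0: 2.


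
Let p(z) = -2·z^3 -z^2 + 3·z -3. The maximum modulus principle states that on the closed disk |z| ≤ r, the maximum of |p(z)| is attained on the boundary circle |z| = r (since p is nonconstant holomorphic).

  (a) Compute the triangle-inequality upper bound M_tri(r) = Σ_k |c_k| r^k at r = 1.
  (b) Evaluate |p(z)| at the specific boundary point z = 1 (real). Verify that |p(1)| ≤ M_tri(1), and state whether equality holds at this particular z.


Coefficients: c_0 = -3, c_1 = 3, c_2 = -1, c_3 = -2. Radius r = 1.
Part (a). Triangle bound: M_tri(r) = Σ_k |c_k| r^k
  = |-3|·1^0 + |3|·1^1 + |-1|·1^2 + |-2|·1^3
  = 3 + 3 + 1 + 2 = 9.
This bounds M(r) := max_{|z|=r} |p(z)| from above; equality holds iff all terms c_k z^k can be made to align in phase at a single z on |z|=r.
Part (b). At z = 1 (real, on the circle |z| = r):
  p(1) = (-3)·1^0 + (3)·1^1 + (-1)·1^2 + (-2)·1^3 = -3.
  |p(1)| = 3.
Check: |p(1)| = 3 ≤ 9 = M_tri(1). ✓ Equality does not hold at z = 1 (the coefficients have mixed signs, so the terms do not all align in phase there).

M_tri(1) = 9; |p(1)| = 3; equality at z=1: no.
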